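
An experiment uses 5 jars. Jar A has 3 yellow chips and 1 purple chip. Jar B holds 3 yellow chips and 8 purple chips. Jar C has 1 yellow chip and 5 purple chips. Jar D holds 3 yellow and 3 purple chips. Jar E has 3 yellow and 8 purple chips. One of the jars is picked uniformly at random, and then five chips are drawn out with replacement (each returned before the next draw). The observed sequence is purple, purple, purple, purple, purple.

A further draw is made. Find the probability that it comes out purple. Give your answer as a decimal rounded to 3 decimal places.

0.769

The likelihood of the observed sequence under each hypothesis: P(data | jar A) = (1/4)(1/4)(1/4)(1/4)(1/4) = 0.00097656; P(data | jar B) = (8/11)(8/11)(8/11)(8/11)(8/11) = 0.20346; P(data | jar C) = (5/6)(5/6)(5/6)(5/6)(5/6) = 0.40188; P(data | jar D) = (3/6)(3/6)(3/6)(3/6)(3/6) = 0.03125; P(data | jar E) = (8/11)(8/11)(8/11)(8/11)(8/11) = 0.20346.
Weighting by the prior gives 1/5 · 0.00097656 = 0.00019531, 1/5 · 0.20346 = 0.040693, 1/5 · 0.40188 = 0.080376, 1/5 · 0.03125 = 0.00625, 1/5 · 0.20346 = 0.040693; with total 0.16821.
Dividing through by the total gives posterior P(jar A | data) = 0.0011611, P(jar B | data) = 0.24192, P(jar C | data) = 0.47784, P(jar D | data) = 0.037157, P(jar E | data) = 0.24192.
Averaging over the posterior, P(purple next | data) = (1/4)(0.0011611) + (8/11)(0.24192) + (5/6)(0.47784) + (1/2)(0.037157) + (8/11)(0.24192) = 0.76895.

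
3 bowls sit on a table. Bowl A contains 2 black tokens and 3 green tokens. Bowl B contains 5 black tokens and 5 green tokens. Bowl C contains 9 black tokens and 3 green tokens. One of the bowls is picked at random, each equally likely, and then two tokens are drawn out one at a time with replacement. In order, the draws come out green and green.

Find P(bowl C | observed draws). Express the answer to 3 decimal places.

0.093

The likelihood of the observed sequence under each hypothesis: P(data | bowl A) = (3/5)(3/5) = 0.36; P(data | bowl B) = (5/10)(5/10) = 0.25; P(data | bowl C) = (3/12)(3/12) = 0.0625.
The prior-weighted likelihoods are 1/3 · 0.36 = 0.12, 1/3 · 0.25 = 0.083333, 1/3 · 0.0625 = 0.020833; these sum to 0.22417.
Hence P(bowl C | data) = (0.020833) / (0.22417) = 0.092937.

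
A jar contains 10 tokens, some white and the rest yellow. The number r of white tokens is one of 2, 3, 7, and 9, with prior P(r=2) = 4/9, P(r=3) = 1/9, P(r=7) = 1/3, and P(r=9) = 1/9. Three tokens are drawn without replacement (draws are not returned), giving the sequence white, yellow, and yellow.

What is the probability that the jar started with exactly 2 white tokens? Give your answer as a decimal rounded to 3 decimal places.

0.640

The likelihood of the observed sequence under each hypothesis: P(data | r = 2) = (2/10)(8/9)(7/8) = 7/45; P(data | r = 3) = (3/10)(7/9)(6/8) = 7/40; P(data | r = 7) = (7/10)(3/9)(2/8) = 7/120; P(data | r = 9) = (9/10)(1/9)(0/8) = 0.
The prior-weighted likelihoods are 4/9 · 7/45 = 28/405, 1/9 · 7/40 = 7/360, 1/3 · 7/120 = 7/360, 1/9 · 0 = 0; with total 35/324.
Hence P(r = 2 | data) = (28/405) / (35/324) = 16/25.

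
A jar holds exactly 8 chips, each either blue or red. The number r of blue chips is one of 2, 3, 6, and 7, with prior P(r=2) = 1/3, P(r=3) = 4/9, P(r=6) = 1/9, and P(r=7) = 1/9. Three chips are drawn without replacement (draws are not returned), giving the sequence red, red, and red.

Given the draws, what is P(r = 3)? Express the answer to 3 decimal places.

0.400

The likelihood of the observed sequence under each hypothesis: P(data | r = 2) = (6/8)(5/7)(4/6) = 5/14; P(data | r = 3) = (5/8)(4/7)(3/6) = 5/28; P(data | r = 6) = (2/8)(1/7)(0/6) = 0; P(data | r = 7) = (1/8)(0/7) = 0.
The prior-weighted likelihoods are 1/3 · 5/14 = 5/42, 4/9 · 5/28 = 5/63, 1/9 · 0 = 0, 1/9 · 0 = 0; with total 25/126.
So P(r = 3 | data) = (5/63) / (25/126) = 2/5.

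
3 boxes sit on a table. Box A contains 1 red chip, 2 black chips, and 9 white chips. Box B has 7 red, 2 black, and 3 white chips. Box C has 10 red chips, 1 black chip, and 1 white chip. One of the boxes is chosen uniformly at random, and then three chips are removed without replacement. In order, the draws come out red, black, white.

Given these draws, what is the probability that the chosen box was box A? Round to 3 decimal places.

0.257

For each hypothesis, P(data | H) works out to: P(data | box A) = (1/12)(2/11)(9/10) = 3/220; P(data | box B) = (7/12)(2/11)(3/10) = 7/220; P(data | box C) = (10/12)(1/11)(1/10) = 1/132.
Multiplying each by its prior: 1/3 · 3/220 = 1/220, 1/3 · 7/220 = 7/660, 1/3 · 1/132 = 1/396; with total 7/396.
By Bayes' rule, P(box A | data) = (1/220) / (7/396) = 9/35.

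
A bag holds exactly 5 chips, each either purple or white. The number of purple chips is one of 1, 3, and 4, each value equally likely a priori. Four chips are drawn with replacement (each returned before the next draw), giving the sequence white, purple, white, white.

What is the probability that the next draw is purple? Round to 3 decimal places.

Compute the likelihood of the observed sequence for each case: P(data | r = 1) = (4/5)(1/5)(4/5)(4/5) = 0.1024; P(data | r = 3) = (2/5)(3/5)(2/5)(2/5) = 0.0384; P(data | r = 4) = (1/5)(4/5)(1/5)(1/5) = 0.0064.
Weighting by the prior gives 1/3 · 0.1024 = 0.034133, 1/3 · 0.0384 = 0.0128, 1/3 · 0.0064 = 0.0021333; these sum to 0.049067.
Normalising, the posterior is P(r = 1 | data) = 0.69565, P(r = 3 | data) = 0.26087, P(r = 4 | data) = 0.043478.
So P(purple next | data) = Σ P(purple next | H) P(H | data) = (1/5)(0.69565) + (3/5)(0.26087) + (4/5)(0.043478) = 0.33043.

0.330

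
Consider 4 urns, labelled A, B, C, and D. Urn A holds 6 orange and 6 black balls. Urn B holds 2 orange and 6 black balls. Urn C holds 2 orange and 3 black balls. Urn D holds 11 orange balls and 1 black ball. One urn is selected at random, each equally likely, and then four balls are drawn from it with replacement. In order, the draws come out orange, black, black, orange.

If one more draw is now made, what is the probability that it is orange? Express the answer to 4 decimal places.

0.4248

Under each hypothesis, the probability of the observed sequence is: P(data | urn A) = (6/12)(6/12)(6/12)(6/12) = 0.0625; P(data | urn B) = (2/8)(6/8)(6/8)(2/8) = 0.035156; P(data | urn C) = (2/5)(3/5)(3/5)(2/5) = 0.0576; P(data | urn D) = (11/12)(1/12)(1/12)(11/12) = 0.0058353.
Weighting by the prior gives 1/4 · 0.0625 = 0.015625, 1/4 · 0.035156 = 0.0087891, 1/4 · 0.0576 = 0.0144, 1/4 · 0.0058353 = 0.0014588; with total 0.040273.
The posterior is then P(urn A | data) = 0.38798, P(urn B | data) = 0.21824, P(urn C | data) = 0.35756, P(urn D | data) = 0.036223.
So P(orange next | data) = Σ P(orange next | H) P(H | data) = (1/2)(0.38798) + (1/4)(0.21824) + (2/5)(0.35756) + (11/12)(0.036223) = 0.42478.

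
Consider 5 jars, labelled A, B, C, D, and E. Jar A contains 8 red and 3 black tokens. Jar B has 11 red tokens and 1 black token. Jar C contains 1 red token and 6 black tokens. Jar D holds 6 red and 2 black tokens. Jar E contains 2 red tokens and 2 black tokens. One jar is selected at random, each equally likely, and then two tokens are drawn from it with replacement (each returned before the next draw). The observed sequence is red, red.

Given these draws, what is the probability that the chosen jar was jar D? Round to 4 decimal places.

0.2554

The likelihood of the observed sequence under each hypothesis: P(data | jar A) = (8/11)(8/11) = 0.52893; P(data | jar B) = (11/12)(11/12) = 0.84028; P(data | jar C) = (1/7)(1/7) = 0.020408; P(data | jar D) = (6/8)(6/8) = 0.5625; P(data | jar E) = (2/4)(2/4) = 0.25.
Multiplying each by its prior: 1/5 · 0.52893 = 0.10579, 1/5 · 0.84028 = 0.16806, 1/5 · 0.020408 = 0.0040816, 1/5 · 0.5625 = 0.1125, 1/5 · 0.25 = 0.05; with total 0.44042.
Therefore the posterior P(jar D | data) = (0.1125) / (0.44042) = 0.25544.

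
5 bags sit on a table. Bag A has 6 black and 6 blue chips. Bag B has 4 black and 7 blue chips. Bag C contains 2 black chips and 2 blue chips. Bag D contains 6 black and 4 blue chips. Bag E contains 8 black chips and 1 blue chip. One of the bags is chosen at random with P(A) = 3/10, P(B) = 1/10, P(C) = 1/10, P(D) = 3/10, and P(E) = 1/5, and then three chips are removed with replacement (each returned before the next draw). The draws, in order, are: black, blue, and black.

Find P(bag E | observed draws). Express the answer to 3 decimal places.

The likelihood of the observed sequence under each hypothesis: P(data | bag A) = (6/12)(6/12)(6/12) = 0.125; P(data | bag B) = (4/11)(7/11)(4/11) = 0.084147; P(data | bag C) = (2/4)(2/4)(2/4) = 0.125; P(data | bag D) = (6/10)(4/10)(6/10) = 0.144; P(data | bag E) = (8/9)(1/9)(8/9) = 0.087791.
The prior-weighted likelihoods are 3/10 · 0.125 = 0.0375, 1/10 · 0.084147 = 0.0084147, 1/10 · 0.125 = 0.0125, 3/10 · 0.144 = 0.0432, 1/5 · 0.087791 = 0.017558; with total 0.11917.
Hence P(bag E | data) = (0.017558) / (0.11917) = 0.14733.

0.147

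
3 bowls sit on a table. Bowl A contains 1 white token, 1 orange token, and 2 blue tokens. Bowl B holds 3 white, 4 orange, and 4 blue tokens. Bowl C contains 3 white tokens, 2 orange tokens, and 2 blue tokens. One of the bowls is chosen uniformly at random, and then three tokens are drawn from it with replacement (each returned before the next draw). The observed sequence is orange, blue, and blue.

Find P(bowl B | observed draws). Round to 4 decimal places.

0.3591

The likelihood of the observed sequence under each hypothesis: P(data | bowl A) = (1/4)(2/4)(2/4) = 0.0625; P(data | bowl B) = (4/11)(4/11)(4/11) = 0.048084; P(data | bowl C) = (2/7)(2/7)(2/7) = 0.023324.
Multiplying each by its prior: 1/3 · 0.0625 = 0.020833, 1/3 · 0.048084 = 0.016028, 1/3 · 0.023324 = 0.0077745; summing to 0.044636.
Therefore the posterior P(bowl B | data) = (0.016028) / (0.044636) = 0.35908.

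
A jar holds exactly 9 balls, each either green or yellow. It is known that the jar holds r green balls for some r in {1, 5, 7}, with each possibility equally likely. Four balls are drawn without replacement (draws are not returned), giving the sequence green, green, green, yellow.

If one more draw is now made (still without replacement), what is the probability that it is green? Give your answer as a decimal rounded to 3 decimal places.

0.655

For each hypothesis, P(data | H) works out to: P(data | r = 1) = (1/9)(0/8) = 0; P(data | r = 5) = (5/9)(4/8)(3/7)(4/6) = 5/63; P(data | r = 7) = (7/9)(6/8)(5/7)(2/6) = 5/36.
The prior-weighted likelihoods are 1/3 · 0 = 0, 1/3 · 5/63 = 5/189, 1/3 · 5/36 = 5/108; these sum to 55/756.
The posterior is then P(r = 1 | data) = 0, P(r = 5 | data) = 4/11, P(r = 7 | data) = 7/11.
So P(green next | data) = Σ P(green next | H) P(H | data) = (2/5)(4/11) + (4/5)(7/11) = 36/55.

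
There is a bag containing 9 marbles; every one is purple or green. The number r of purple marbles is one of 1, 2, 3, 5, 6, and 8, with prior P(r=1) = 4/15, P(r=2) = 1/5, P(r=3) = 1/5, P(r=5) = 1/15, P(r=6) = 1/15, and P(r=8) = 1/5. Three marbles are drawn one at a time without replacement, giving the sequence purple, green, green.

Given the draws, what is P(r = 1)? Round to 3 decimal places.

Compute the likelihood of the observed sequence for each case: P(data | r = 1) = (1/9)(8/8)(7/7) = 0.11111; P(data | r = 2) = (2/9)(7/8)(6/7) = 0.16667; P(data | r = 3) = (3/9)(6/8)(5/7) = 0.17857; P(data | r = 5) = (5/9)(4/8)(3/7) = 0.11905; P(data | r = 6) = (6/9)(3/8)(2/7) = 0.071429; P(data | r = 8) = (8/9)(1/8)(0/7) = 0.
Multiplying each by its prior: 4/15 · 0.11111 = 0.02963, 1/5 · 0.16667 = 0.033333, 1/5 · 0.17857 = 0.035714, 1/15 · 0.11905 = 0.0079365, 1/15 · 0.071429 = 0.0047619, 1/5 · 0 = 0; these sum to 0.11138.
By Bayes' rule, P(r = 1 | data) = (0.02963) / (0.11138) = 0.26603.

0.266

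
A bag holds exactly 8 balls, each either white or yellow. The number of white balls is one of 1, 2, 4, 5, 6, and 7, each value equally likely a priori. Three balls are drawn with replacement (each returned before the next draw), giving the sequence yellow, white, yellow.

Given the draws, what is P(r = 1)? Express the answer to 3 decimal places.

0.188

Compute the likelihood of the observed sequence for each case: P(data | r = 1) = (7/8)(1/8)(7/8) = 0.095703; P(data | r = 2) = (6/8)(2/8)(6/8) = 0.14062; P(data | r = 4) = (4/8)(4/8)(4/8) = 0.125; P(data | r = 5) = (3/8)(5/8)(3/8) = 0.087891; P(data | r = 6) = (2/8)(6/8)(2/8) = 0.046875; P(data | r = 7) = (1/8)(7/8)(1/8) = 0.013672.
Weighting by the prior gives 1/6 · 0.095703 = 0.015951, 1/6 · 0.14062 = 0.023438, 1/6 · 0.125 = 0.020833, 1/6 · 0.087891 = 0.014648, 1/6 · 0.046875 = 0.0078125, 1/6 · 0.013672 = 0.0022786; summing to 0.084961.
So P(r = 1 | data) = (0.015951) / (0.084961) = 0.18774.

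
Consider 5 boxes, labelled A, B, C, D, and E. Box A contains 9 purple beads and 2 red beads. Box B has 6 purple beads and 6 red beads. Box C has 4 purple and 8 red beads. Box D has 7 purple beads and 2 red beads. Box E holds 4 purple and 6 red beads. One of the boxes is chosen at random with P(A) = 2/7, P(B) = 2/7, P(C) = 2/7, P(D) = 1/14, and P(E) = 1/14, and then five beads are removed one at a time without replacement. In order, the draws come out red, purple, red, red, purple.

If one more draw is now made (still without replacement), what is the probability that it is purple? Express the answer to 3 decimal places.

0.418

For each hypothesis, P(data | H) works out to: P(data | box A) = (2/11)(9/10)(1/9)(0/8) = 0; P(data | box B) = (6/12)(6/11)(5/10)(4/9)(5/8) = 0.037879; P(data | box C) = (8/12)(4/11)(7/10)(6/9)(3/8) = 0.042424; P(data | box D) = (2/9)(7/8)(1/7)(0/6) = 0; P(data | box E) = (6/10)(4/9)(5/8)(4/7)(3/6) = 0.047619.
Multiplying each by its prior: 2/7 · 0 = 0, 2/7 · 0.037879 = 0.010823, 2/7 · 0.042424 = 0.012121, 1/14 · 0 = 0, 1/14 · 0.047619 = 0.0034014; these sum to 0.026345.
Normalising, the posterior is P(box A | data) = 0, P(box B | data) = 0.4108, P(box C | data) = 0.46009, P(box D | data) = 0, P(box E | data) = 0.12911.
The predictive probability is P(purple next | data) = (4/7)(0.4108) + (2/7)(0.46009) + (2/5)(0.12911) = 0.41784.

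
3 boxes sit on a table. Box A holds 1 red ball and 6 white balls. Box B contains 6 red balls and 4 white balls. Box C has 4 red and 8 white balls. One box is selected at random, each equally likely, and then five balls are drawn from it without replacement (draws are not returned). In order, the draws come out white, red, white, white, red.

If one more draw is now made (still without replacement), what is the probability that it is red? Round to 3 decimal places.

For each hypothesis, P(data | H) works out to: P(data | box A) = (6/7)(1/6)(5/5)(4/4)(0/3) = 0; P(data | box B) = (4/10)(6/9)(3/8)(2/7)(5/6) = 1/42; P(data | box C) = (8/12)(4/11)(7/10)(6/9)(3/8) = 7/165.
Weighting by the prior gives 1/3 · 0 = 0, 1/3 · 1/42 = 1/126, 1/3 · 7/165 = 7/495; these sum to 17/770.
The posterior is then P(box A | data) = 0, P(box B | data) = 55/153, P(box C | data) = 98/153.
Averaging over the posterior, P(red next | data) = (4/5)(55/153) + (2/7)(98/153) = 8/17.

0.471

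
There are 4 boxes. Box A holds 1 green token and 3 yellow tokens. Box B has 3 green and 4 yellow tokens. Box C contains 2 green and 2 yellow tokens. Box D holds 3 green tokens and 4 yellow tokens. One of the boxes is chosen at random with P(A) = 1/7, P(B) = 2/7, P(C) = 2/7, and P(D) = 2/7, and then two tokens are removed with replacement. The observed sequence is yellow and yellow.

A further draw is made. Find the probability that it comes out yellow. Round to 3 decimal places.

0.599

Under each hypothesis, the probability of the observed sequence is: P(data | box A) = (3/4)(3/4) = 0.5625; P(data | box B) = (4/7)(4/7) = 0.32653; P(data | box C) = (2/4)(2/4) = 0.25; P(data | box D) = (4/7)(4/7) = 0.32653.
Multiplying each by its prior: 1/7 · 0.5625 = 0.080357, 2/7 · 0.32653 = 0.093294, 2/7 · 0.25 = 0.071429, 2/7 · 0.32653 = 0.093294; these sum to 0.33837.
Normalising, the posterior is P(box A | data) = 0.23748, P(box B | data) = 0.27571, P(box C | data) = 0.21109, P(box D | data) = 0.27571.
Averaging over the posterior, P(yellow next | data) = (3/4)(0.23748) + (4/7)(0.27571) + (1/2)(0.21109) + (4/7)(0.27571) = 0.59876.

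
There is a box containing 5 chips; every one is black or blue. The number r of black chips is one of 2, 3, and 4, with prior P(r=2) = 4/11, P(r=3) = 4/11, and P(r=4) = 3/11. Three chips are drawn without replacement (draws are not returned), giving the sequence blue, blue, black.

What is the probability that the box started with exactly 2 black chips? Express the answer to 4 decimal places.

Compute the likelihood of the observed sequence for each case: P(data | r = 2) = (3/5)(2/4)(2/3) = 1/5; P(data | r = 3) = (2/5)(1/4)(3/3) = 1/10; P(data | r = 4) = (1/5)(0/4) = 0.
Weighting by the prior gives 4/11 · 1/5 = 4/55, 4/11 · 1/10 = 2/55, 3/11 · 0 = 0; summing to 6/55.
Therefore the posterior P(r = 2 | data) = (4/55) / (6/55) = 2/3.

0.6667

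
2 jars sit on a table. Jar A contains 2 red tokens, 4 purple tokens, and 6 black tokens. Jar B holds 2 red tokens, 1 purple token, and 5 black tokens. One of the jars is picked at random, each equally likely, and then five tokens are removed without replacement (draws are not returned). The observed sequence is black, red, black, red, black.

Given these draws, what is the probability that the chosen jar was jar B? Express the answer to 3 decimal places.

Under each hypothesis, the probability of the observed sequence is: P(data | jar A) = (6/12)(2/11)(5/10)(1/9)(4/8) = 0.0025253; P(data | jar B) = (5/8)(2/7)(4/6)(1/5)(3/4) = 0.017857.
Weighting by the prior gives 1/2 · 0.0025253 = 0.0012626, 1/2 · 0.017857 = 0.0089286; with total 0.010191.
By Bayes' rule, P(jar B | data) = (0.0089286) / (0.010191) = 0.87611.

0.876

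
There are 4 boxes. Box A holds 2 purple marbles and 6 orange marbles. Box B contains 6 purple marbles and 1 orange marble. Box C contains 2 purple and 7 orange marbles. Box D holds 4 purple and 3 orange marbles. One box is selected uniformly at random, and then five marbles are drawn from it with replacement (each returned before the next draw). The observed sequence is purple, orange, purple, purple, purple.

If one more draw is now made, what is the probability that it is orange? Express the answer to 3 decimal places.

The likelihood of the observed sequence under each hypothesis: P(data | box A) = (2/8)(6/8)(2/8)(2/8)(2/8) = 0.0029297; P(data | box B) = (6/7)(1/7)(6/7)(6/7)(6/7) = 0.077111; P(data | box C) = (2/9)(7/9)(2/9)(2/9)(2/9) = 0.0018967; P(data | box D) = (4/7)(3/7)(4/7)(4/7)(4/7) = 0.045695.
Weighting by the prior gives 1/4 · 0.0029297 = 0.00073242, 1/4 · 0.077111 = 0.019278, 1/4 · 0.0018967 = 0.00047418, 1/4 · 0.045695 = 0.011424; with total 0.031908.
Normalising, the posterior is P(box A | data) = 0.022954, P(box B | data) = 0.60416, P(box C | data) = 0.014861, P(box D | data) = 0.35802.
Averaging over the posterior, P(orange next | data) = (3/4)(0.022954) + (1/7)(0.60416) + (7/9)(0.014861) + (3/7)(0.35802) = 0.26852.

0.269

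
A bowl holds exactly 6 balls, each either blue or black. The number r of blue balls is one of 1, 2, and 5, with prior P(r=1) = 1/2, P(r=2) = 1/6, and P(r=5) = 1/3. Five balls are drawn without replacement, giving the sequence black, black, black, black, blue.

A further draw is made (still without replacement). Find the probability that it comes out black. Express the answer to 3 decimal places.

0.882

The likelihood of the observed sequence under each hypothesis: P(data | r = 1) = (5/6)(4/5)(3/4)(2/3)(1/2) = 1/6; P(data | r = 2) = (4/6)(3/5)(2/4)(1/3)(2/2) = 1/15; P(data | r = 5) = (1/6)(0/5) = 0.
Multiplying each by its prior: 1/2 · 1/6 = 1/12, 1/6 · 1/15 = 1/90, 1/3 · 0 = 0; these sum to 17/180.
Dividing through by the total gives posterior P(r = 1 | data) = 15/17, P(r = 2 | data) = 2/17, P(r = 5 | data) = 0.
The predictive probability is P(black next | data) = (1)(15/17) + (0)(2/17) = 15/17.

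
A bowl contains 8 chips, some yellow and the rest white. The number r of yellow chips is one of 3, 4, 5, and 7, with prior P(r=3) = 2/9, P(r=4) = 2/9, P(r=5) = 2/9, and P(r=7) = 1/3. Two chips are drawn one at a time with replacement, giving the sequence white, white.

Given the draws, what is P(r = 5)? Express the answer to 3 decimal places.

0.175

Under each hypothesis, the probability of the observed sequence is: P(data | r = 3) = (5/8)(5/8) = 25/64; P(data | r = 4) = (4/8)(4/8) = 1/4; P(data | r = 5) = (3/8)(3/8) = 9/64; P(data | r = 7) = (1/8)(1/8) = 1/64.
The prior-weighted likelihoods are 2/9 · 25/64 = 25/288, 2/9 · 1/4 = 1/18, 2/9 · 9/64 = 1/32, 1/3 · 1/64 = 1/192; these sum to 103/576.
Therefore the posterior P(r = 5 | data) = (1/32) / (103/576) = 18/103.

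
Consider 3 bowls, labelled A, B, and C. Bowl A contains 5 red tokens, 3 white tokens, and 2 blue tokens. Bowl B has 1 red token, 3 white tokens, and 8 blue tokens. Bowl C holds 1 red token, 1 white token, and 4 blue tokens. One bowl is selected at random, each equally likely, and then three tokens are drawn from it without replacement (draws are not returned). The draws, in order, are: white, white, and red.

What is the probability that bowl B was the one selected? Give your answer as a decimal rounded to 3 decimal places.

Compute the likelihood of the observed sequence for each case: P(data | bowl A) = (3/10)(2/9)(5/8) = 0.041667; P(data | bowl B) = (3/12)(2/11)(1/10) = 0.0045455; P(data | bowl C) = (1/6)(0/5) = 0.
Multiplying each by its prior: 1/3 · 0.041667 = 0.013889, 1/3 · 0.0045455 = 0.0015152, 1/3 · 0 = 0; with total 0.015404.
So P(bowl B | data) = (0.0015152) / (0.015404) = 0.098361.

0.098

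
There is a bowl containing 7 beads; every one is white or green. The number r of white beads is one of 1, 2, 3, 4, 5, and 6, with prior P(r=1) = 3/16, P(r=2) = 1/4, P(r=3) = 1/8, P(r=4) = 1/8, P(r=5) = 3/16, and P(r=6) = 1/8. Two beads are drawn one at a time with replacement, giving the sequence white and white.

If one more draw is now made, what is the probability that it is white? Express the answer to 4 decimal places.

0.6772

Compute the likelihood of the observed sequence for each case: P(data | r = 1) = (1/7)(1/7) = 1/49; P(data | r = 2) = (2/7)(2/7) = 4/49; P(data | r = 3) = (3/7)(3/7) = 9/49; P(data | r = 4) = (4/7)(4/7) = 16/49; P(data | r = 5) = (5/7)(5/7) = 25/49; P(data | r = 6) = (6/7)(6/7) = 36/49.
Weighting by the prior gives 3/16 · 1/49 = 3/784, 1/4 · 4/49 = 1/49, 1/8 · 9/49 = 9/392, 1/8 · 16/49 = 2/49, 3/16 · 25/49 = 75/784, 1/8 · 36/49 = 9/98; summing to 27/98.
Dividing through by the total gives posterior P(r = 1 | data) = 1/72, P(r = 2 | data) = 2/27, P(r = 3 | data) = 1/12, P(r = 4 | data) = 4/27, P(r = 5 | data) = 25/72, P(r = 6 | data) = 1/3.
The predictive probability is P(white next | data) = (1/7)(1/72) + (2/7)(2/27) + (3/7)(1/12) + (4/7)(4/27) + (5/7)(25/72) + (6/7)(1/3) = 128/189.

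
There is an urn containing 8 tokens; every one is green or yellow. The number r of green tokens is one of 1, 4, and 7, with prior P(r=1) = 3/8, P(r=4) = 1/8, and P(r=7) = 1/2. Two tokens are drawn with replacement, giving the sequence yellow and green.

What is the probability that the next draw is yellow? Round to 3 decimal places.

0.460

The likelihood of the observed sequence under each hypothesis: P(data | r = 1) = (7/8)(1/8) = 7/64; P(data | r = 4) = (4/8)(4/8) = 1/4; P(data | r = 7) = (1/8)(7/8) = 7/64.
Multiplying each by its prior: 3/8 · 7/64 = 21/512, 1/8 · 1/4 = 1/32, 1/2 · 7/64 = 7/128; summing to 65/512.
Dividing through by the total gives posterior P(r = 1 | data) = 21/65, P(r = 4 | data) = 16/65, P(r = 7 | data) = 28/65.
So P(yellow next | data) = Σ P(yellow next | H) P(H | data) = (7/8)(21/65) + (1/2)(16/65) + (1/8)(28/65) = 239/520.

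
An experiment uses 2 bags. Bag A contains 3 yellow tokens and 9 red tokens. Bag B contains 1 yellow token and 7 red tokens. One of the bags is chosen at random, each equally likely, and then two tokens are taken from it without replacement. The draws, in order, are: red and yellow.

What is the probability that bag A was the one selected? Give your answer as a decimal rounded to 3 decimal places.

Under each hypothesis, the probability of the observed sequence is: P(data | bag A) = (9/12)(3/11) = 9/44; P(data | bag B) = (7/8)(1/7) = 1/8.
Weighting by the prior gives 1/2 · 9/44 = 9/88, 1/2 · 1/8 = 1/16; with total 29/176.
So P(bag A | data) = (9/88) / (29/176) = 18/29.

0.621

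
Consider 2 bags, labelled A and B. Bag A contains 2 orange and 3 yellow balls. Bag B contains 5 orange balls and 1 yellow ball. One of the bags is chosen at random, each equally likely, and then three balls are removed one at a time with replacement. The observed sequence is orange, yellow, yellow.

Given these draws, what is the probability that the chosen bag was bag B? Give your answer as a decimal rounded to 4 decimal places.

The likelihood of the observed sequence under each hypothesis: P(data | bag A) = (2/5)(3/5)(3/5) = 0.144; P(data | bag B) = (5/6)(1/6)(1/6) = 0.023148.
Weighting by the prior gives 1/2 · 0.144 = 0.072, 1/2 · 0.023148 = 0.011574; summing to 0.083574.
Therefore the posterior P(bag B | data) = (0.011574) / (0.083574) = 0.13849.

0.1385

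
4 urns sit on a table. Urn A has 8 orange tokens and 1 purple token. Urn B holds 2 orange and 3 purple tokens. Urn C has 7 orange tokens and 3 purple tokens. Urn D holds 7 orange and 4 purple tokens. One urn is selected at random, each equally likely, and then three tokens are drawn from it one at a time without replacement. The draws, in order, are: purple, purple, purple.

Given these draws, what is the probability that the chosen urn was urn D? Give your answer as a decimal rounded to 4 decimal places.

0.1829

Under each hypothesis, the probability of the observed sequence is: P(data | urn A) = (1/9)(0/8) = 0; P(data | urn B) = (3/5)(2/4)(1/3) = 0.1; P(data | urn C) = (3/10)(2/9)(1/8) = 0.0083333; P(data | urn D) = (4/11)(3/10)(2/9) = 0.024242.
Multiplying each by its prior: 1/4 · 0 = 0, 1/4 · 0.1 = 0.025, 1/4 · 0.0083333 = 0.0020833, 1/4 · 0.024242 = 0.0060606; summing to 0.033144.
So P(urn D | data) = (0.0060606) / (0.033144) = 0.18286.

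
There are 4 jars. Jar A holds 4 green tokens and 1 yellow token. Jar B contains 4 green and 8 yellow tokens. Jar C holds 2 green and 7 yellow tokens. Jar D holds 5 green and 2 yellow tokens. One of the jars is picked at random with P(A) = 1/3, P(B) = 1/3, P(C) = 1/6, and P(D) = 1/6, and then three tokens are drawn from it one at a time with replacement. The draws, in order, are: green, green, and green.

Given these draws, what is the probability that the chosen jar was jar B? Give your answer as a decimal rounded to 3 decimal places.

0.050

The likelihood of the observed sequence under each hypothesis: P(data | jar A) = (4/5)(4/5)(4/5) = 0.512; P(data | jar B) = (4/12)(4/12)(4/12) = 0.037037; P(data | jar C) = (2/9)(2/9)(2/9) = 0.010974; P(data | jar D) = (5/7)(5/7)(5/7) = 0.36443.
The prior-weighted likelihoods are 1/3 · 0.512 = 0.17067, 1/3 · 0.037037 = 0.012346, 1/6 · 0.010974 = 0.001829, 1/6 · 0.36443 = 0.060739; with total 0.24558.
Therefore the posterior P(jar B | data) = (0.012346) / (0.24558) = 0.050272.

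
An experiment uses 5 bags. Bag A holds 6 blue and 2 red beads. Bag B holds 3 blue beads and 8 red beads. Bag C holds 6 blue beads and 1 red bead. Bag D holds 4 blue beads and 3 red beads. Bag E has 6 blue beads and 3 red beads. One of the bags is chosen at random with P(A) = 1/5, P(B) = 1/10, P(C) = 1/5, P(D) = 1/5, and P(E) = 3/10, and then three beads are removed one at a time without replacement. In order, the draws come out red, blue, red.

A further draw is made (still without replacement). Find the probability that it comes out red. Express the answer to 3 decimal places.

Under each hypothesis, the probability of the observed sequence is: P(data | bag A) = (2/8)(6/7)(1/6) = 0.035714; P(data | bag B) = (8/11)(3/10)(7/9) = 0.1697; P(data | bag C) = (1/7)(6/6)(0/5) = 0; P(data | bag D) = (3/7)(4/6)(2/5) = 0.11429; P(data | bag E) = (3/9)(6/8)(2/7) = 0.071429.
Multiplying each by its prior: 1/5 · 0.035714 = 0.0071429, 1/10 · 0.1697 = 0.01697, 1/5 · 0 = 0, 1/5 · 0.11429 = 0.022857, 3/10 · 0.071429 = 0.021429; these sum to 0.068398.
Dividing through by the total gives posterior P(bag A | data) = 0.10443, P(bag B | data) = 0.2481, P(bag C | data) = 0, P(bag D | data) = 0.33418, P(bag E | data) = 0.31329.
So P(red next | data) = Σ P(red next | H) P(H | data) = (0)(0.10443) + (3/4)(0.2481) + (1/4)(0.33418) + (1/6)(0.31329) = 0.32184.

0.322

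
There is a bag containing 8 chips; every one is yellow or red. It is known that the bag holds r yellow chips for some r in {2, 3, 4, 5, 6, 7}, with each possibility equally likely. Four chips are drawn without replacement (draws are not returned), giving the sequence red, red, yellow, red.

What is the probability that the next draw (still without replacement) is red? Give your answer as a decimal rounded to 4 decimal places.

For each hypothesis, P(data | H) works out to: P(data | r = 2) = (6/8)(5/7)(2/6)(4/5) = 1/7; P(data | r = 3) = (5/8)(4/7)(3/6)(3/5) = 3/28; P(data | r = 4) = (4/8)(3/7)(4/6)(2/5) = 2/35; P(data | r = 5) = (3/8)(2/7)(5/6)(1/5) = 1/56; P(data | r = 6) = (2/8)(1/7)(6/6)(0/5) = 0; P(data | r = 7) = (1/8)(0/7) = 0.
The prior-weighted likelihoods are 1/6 · 1/7 = 1/42, 1/6 · 3/28 = 1/56, 1/6 · 2/35 = 1/105, 1/6 · 1/56 = 1/336, 1/6 · 0 = 0, 1/6 · 0 = 0; these sum to 13/240.
The posterior is then P(r = 2 | data) = 40/91, P(r = 3 | data) = 30/91, P(r = 4 | data) = 16/91, P(r = 5 | data) = 5/91, P(r = 6 | data) = 0, P(r = 7 | data) = 0.
The predictive probability is P(red next | data) = (3/4)(40/91) + (1/2)(30/91) + (1/4)(16/91) + (0)(5/91) = 7/13.

0.5385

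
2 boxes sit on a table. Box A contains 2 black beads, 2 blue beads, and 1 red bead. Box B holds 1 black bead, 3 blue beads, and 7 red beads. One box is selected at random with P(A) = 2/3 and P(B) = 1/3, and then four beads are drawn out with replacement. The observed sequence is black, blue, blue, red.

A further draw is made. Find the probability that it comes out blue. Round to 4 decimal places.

0.3817

Compute the likelihood of the observed sequence for each case: P(data | box A) = (2/5)(2/5)(2/5)(1/5) = 0.0128; P(data | box B) = (1/11)(3/11)(3/11)(7/11) = 0.004303.
Weighting by the prior gives 2/3 · 0.0128 = 0.0085333, 1/3 · 0.004303 = 0.0014343; these sum to 0.0099677.
The posterior is then P(box A | data) = 0.8561, P(box B | data) = 0.1439.
The predictive probability is P(blue next | data) = (2/5)(0.8561) + (3/11)(0.1439) = 0.38169.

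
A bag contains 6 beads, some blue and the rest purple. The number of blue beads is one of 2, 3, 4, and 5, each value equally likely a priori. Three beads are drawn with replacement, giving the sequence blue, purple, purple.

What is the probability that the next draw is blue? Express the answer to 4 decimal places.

Under each hypothesis, the probability of the observed sequence is: P(data | r = 2) = (2/6)(4/6)(4/6) = 4/27; P(data | r = 3) = (3/6)(3/6)(3/6) = 1/8; P(data | r = 4) = (4/6)(2/6)(2/6) = 2/27; P(data | r = 5) = (5/6)(1/6)(1/6) = 5/216.
Weighting by the prior gives 1/4 · 4/27 = 1/27, 1/4 · 1/8 = 1/32, 1/4 · 2/27 = 1/54, 1/4 · 5/216 = 5/864; with total 5/54.
Dividing through by the total gives posterior P(r = 2 | data) = 2/5, P(r = 3 | data) = 27/80, P(r = 4 | data) = 1/5, P(r = 5 | data) = 1/16.
The predictive probability is P(blue next | data) = (1/3)(2/5) + (1/2)(27/80) + (2/3)(1/5) + (5/6)(1/16) = 39/80.

0.4875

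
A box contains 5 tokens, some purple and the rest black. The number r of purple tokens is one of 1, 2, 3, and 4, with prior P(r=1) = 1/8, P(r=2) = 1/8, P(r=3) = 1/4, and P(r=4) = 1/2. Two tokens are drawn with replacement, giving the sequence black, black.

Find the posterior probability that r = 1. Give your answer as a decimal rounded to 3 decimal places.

0.432

Under each hypothesis, the probability of the observed sequence is: P(data | r = 1) = (4/5)(4/5) = 16/25; P(data | r = 2) = (3/5)(3/5) = 9/25; P(data | r = 3) = (2/5)(2/5) = 4/25; P(data | r = 4) = (1/5)(1/5) = 1/25.
Multiplying each by its prior: 1/8 · 16/25 = 2/25, 1/8 · 9/25 = 9/200, 1/4 · 4/25 = 1/25, 1/2 · 1/25 = 1/50; with total 37/200.
So P(r = 1 | data) = (2/25) / (37/200) = 16/37.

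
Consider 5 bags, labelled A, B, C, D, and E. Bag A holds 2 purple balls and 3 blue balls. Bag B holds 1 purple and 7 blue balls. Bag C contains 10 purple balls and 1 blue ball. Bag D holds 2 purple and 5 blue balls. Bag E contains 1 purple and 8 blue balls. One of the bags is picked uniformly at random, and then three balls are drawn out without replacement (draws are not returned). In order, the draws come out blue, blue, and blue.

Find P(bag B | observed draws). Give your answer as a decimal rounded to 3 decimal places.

For each hypothesis, P(data | H) works out to: P(data | bag A) = (3/5)(2/4)(1/3) = 0.1; P(data | bag B) = (7/8)(6/7)(5/6) = 0.625; P(data | bag C) = (1/11)(0/10) = 0; P(data | bag D) = (5/7)(4/6)(3/5) = 0.28571; P(data | bag E) = (8/9)(7/8)(6/7) = 0.66667.
Weighting by the prior gives 1/5 · 0.1 = 0.02, 1/5 · 0.625 = 0.125, 1/5 · 0 = 0, 1/5 · 0.28571 = 0.057143, 1/5 · 0.66667 = 0.13333; with total 0.33548.
Therefore the posterior P(bag B | data) = (0.125) / (0.33548) = 0.3726.

0.373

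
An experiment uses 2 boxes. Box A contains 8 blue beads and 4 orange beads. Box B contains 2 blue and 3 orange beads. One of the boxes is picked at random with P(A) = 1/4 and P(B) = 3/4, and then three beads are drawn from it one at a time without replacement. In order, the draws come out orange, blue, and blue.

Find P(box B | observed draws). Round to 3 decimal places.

Under each hypothesis, the probability of the observed sequence is: P(data | box A) = (4/12)(8/11)(7/10) = 28/165; P(data | box B) = (3/5)(2/4)(1/3) = 1/10.
The prior-weighted likelihoods are 1/4 · 28/165 = 7/165, 3/4 · 1/10 = 3/40; summing to 31/264.
Therefore the posterior P(box B | data) = (3/40) / (31/264) = 99/155.

0.639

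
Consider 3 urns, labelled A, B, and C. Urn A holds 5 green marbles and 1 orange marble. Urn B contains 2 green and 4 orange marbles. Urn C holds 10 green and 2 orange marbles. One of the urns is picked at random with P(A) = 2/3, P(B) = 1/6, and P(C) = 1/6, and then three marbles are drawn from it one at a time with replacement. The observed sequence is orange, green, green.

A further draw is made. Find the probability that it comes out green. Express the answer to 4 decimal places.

For each hypothesis, P(data | H) works out to: P(data | urn A) = (1/6)(5/6)(5/6) = 0.11574; P(data | urn B) = (4/6)(2/6)(2/6) = 0.074074; P(data | urn C) = (2/12)(10/12)(10/12) = 0.11574.
The prior-weighted likelihoods are 2/3 · 0.11574 = 0.07716, 1/6 · 0.074074 = 0.012346, 1/6 · 0.11574 = 0.01929; with total 0.1088.
The posterior is then P(urn A | data) = 0.70922, P(urn B | data) = 0.11348, P(urn C | data) = 0.1773.
Averaging over the posterior, P(green next | data) = (5/6)(0.70922) + (1/3)(0.11348) + (5/6)(0.1773) = 0.7766.

0.7766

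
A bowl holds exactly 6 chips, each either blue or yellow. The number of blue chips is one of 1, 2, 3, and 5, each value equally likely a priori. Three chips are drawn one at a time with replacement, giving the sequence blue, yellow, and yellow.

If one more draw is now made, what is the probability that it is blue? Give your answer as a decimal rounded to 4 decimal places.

The likelihood of the observed sequence under each hypothesis: P(data | r = 1) = (1/6)(5/6)(5/6) = 25/216; P(data | r = 2) = (2/6)(4/6)(4/6) = 4/27; P(data | r = 3) = (3/6)(3/6)(3/6) = 1/8; P(data | r = 5) = (5/6)(1/6)(1/6) = 5/216.
Multiplying each by its prior: 1/4 · 25/216 = 25/864, 1/4 · 4/27 = 1/27, 1/4 · 1/8 = 1/32, 1/4 · 5/216 = 5/864; with total 89/864.
The posterior is then P(r = 1 | data) = 25/89, P(r = 2 | data) = 32/89, P(r = 3 | data) = 27/89, P(r = 5 | data) = 5/89.
So P(blue next | data) = Σ P(blue next | H) P(H | data) = (1/6)(25/89) + (1/3)(32/89) + (1/2)(27/89) + (5/6)(5/89) = 65/178.

0.3652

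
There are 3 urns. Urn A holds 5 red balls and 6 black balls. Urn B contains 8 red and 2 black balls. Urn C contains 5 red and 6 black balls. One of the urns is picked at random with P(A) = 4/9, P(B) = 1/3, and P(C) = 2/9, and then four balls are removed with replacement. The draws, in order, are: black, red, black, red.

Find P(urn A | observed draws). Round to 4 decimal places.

0.5518

For each hypothesis, P(data | H) works out to: P(data | urn A) = (6/11)(5/11)(6/11)(5/11) = 0.061471; P(data | urn B) = (2/10)(8/10)(2/10)(8/10) = 0.0256; P(data | urn C) = (6/11)(5/11)(6/11)(5/11) = 0.061471.
Weighting by the prior gives 4/9 · 0.061471 = 0.027321, 1/3 · 0.0256 = 0.0085333, 2/9 · 0.061471 = 0.01366; with total 0.049514.
So P(urn A | data) = (0.027321) / (0.049514) = 0.55177.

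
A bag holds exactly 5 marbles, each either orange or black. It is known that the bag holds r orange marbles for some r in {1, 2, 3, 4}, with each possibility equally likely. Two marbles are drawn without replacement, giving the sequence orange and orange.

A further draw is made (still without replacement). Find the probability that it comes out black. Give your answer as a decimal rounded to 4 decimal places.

0.5000

Compute the likelihood of the observed sequence for each case: P(data | r = 1) = (1/5)(0/4) = 0; P(data | r = 2) = (2/5)(1/4) = 1/10; P(data | r = 3) = (3/5)(2/4) = 3/10; P(data | r = 4) = (4/5)(3/4) = 3/5.
The prior-weighted likelihoods are 1/4 · 0 = 0, 1/4 · 1/10 = 1/40, 1/4 · 3/10 = 3/40, 1/4 · 3/5 = 3/20; with total 1/4.
Dividing through by the total gives posterior P(r = 1 | data) = 0, P(r = 2 | data) = 1/10, P(r = 3 | data) = 3/10, P(r = 4 | data) = 3/5.
The predictive probability is P(black next | data) = (1)(1/10) + (2/3)(3/10) + (1/3)(3/5) = 1/2.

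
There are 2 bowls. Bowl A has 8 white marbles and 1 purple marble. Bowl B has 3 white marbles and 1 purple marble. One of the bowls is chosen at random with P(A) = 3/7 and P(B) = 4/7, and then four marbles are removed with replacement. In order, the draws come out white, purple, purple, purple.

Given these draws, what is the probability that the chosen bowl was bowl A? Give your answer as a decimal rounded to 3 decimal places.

For each hypothesis, P(data | H) works out to: P(data | bowl A) = (8/9)(1/9)(1/9)(1/9) = 0.0012193; P(data | bowl B) = (3/4)(1/4)(1/4)(1/4) = 0.011719.
The prior-weighted likelihoods are 3/7 · 0.0012193 = 0.00052257, 4/7 · 0.011719 = 0.0066964; summing to 0.007219.
By Bayes' rule, P(bowl A | data) = (0.00052257) / (0.007219) = 0.072388.

0.072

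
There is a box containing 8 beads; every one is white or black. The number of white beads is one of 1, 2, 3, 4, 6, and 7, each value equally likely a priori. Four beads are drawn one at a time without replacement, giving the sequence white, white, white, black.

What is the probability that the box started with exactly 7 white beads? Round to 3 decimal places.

For each hypothesis, P(data | H) works out to: P(data | r = 1) = (1/8)(0/7) = 0; P(data | r = 2) = (2/8)(1/7)(0/6) = 0; P(data | r = 3) = (3/8)(2/7)(1/6)(5/5) = 1/56; P(data | r = 4) = (4/8)(3/7)(2/6)(4/5) = 2/35; P(data | r = 6) = (6/8)(5/7)(4/6)(2/5) = 1/7; P(data | r = 7) = (7/8)(6/7)(5/6)(1/5) = 1/8.
Weighting by the prior gives 1/6 · 0 = 0, 1/6 · 0 = 0, 1/6 · 1/56 = 1/336, 1/6 · 2/35 = 1/105, 1/6 · 1/7 = 1/42, 1/6 · 1/8 = 1/48; with total 2/35.
So P(r = 7 | data) = (1/48) / (2/35) = 35/96.

0.365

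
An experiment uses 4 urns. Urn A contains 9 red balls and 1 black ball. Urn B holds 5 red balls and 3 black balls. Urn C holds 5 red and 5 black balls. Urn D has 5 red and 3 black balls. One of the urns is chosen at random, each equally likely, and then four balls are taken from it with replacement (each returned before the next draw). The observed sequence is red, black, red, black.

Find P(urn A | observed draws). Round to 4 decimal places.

The likelihood of the observed sequence under each hypothesis: P(data | urn A) = (9/10)(1/10)(9/10)(1/10) = 0.0081; P(data | urn B) = (5/8)(3/8)(5/8)(3/8) = 0.054932; P(data | urn C) = (5/10)(5/10)(5/10)(5/10) = 0.0625; P(data | urn D) = (5/8)(3/8)(5/8)(3/8) = 0.054932.
The prior-weighted likelihoods are 1/4 · 0.0081 = 0.002025, 1/4 · 0.054932 = 0.013733, 1/4 · 0.0625 = 0.015625, 1/4 · 0.054932 = 0.013733; with total 0.045116.
Therefore the posterior P(urn A | data) = (0.002025) / (0.045116) = 0.044884.

0.0449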